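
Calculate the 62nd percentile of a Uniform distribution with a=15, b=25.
21.2000

We have X ~ Uniform(a=15, b=25).

We want to find x such that P(X ≤ x) = 0.62.

This is the 62nd percentile, which means 62% of values fall below this point.

Using the inverse CDF (quantile function):
x = F⁻¹(0.62) = 21.2000

Verification: P(X ≤ 21.2000) = 0.62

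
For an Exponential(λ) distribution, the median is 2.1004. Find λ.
λ = 0.3300

For X ~ Exponential(λ), the CDF is F(x) = 1 - e^(-λx).
The median m satisfies F(m) = 0.5:
1 - e^(-λm) = 0.5
e^(-λm) = 0.5
λm = ln(2)
m = ln(2) / λ

Given m = 2.1004:
λ = ln(2) / 2.1004 = 0.693147 / 2.1004 = 0.3300

Verification: ln(2) / 0.3300 = 2.1004 ✓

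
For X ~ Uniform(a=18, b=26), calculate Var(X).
5.3333

We have X ~ Uniform(a=18, b=26).

For a Uniform distribution with a=18, b=26:
Var(X) = 5.3333

The variance measures the spread of the distribution around the mean.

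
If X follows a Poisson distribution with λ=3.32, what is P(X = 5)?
0.121521

We have X ~ Poisson(λ=3.32).

For a Poisson distribution, the PMF gives us the probability of each outcome.

Using the PMF formula:
P(X = 5) = 0.121521

Rounded to 4 decimal places: 0.1215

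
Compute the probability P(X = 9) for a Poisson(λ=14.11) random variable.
0.045508

We have X ~ Poisson(λ=14.11).

For a Poisson distribution, the PMF gives us the probability of each outcome.

Using the PMF formula:
P(X = 9) = 0.045508

Rounded to 4 decimal places: 0.0455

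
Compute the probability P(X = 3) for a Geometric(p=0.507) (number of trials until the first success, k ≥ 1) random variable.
0.123226

We have X ~ Geometric(p=0.507) (number of trials until the first success, k ≥ 1).

For a Geometric distribution, the PMF gives us the probability of each outcome.

Using the PMF formula:
P(X = 3) = 0.123226

Rounded to 4 decimal places: 0.1232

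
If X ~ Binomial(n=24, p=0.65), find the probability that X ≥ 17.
0.357516

We have X ~ Binomial(n=24, p=0.65).

For discrete distributions, P(X ≥ 17) = 1 - P(X ≤ 16).

P(X ≤ 16) = 0.642484
P(X ≥ 17) = 1 - 0.642484 = 0.357516

So there's approximately a 35.8% chance that X is at least 17.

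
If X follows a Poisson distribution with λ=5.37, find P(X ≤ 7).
0.825242

We have X ~ Poisson(λ=5.37).

The CDF gives us P(X ≤ k).

Using the CDF:
P(X ≤ 7) = 0.825242

This means there's approximately a 82.5% chance that X is at most 7.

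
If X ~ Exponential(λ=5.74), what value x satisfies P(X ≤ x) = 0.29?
0.0597

We have X ~ Exponential(λ=5.74).

We want to find x such that P(X ≤ x) = 0.29.

This is the 29th percentile, which means 29% of values fall below this point.

Using the inverse CDF (quantile function):
x = F⁻¹(0.29) = 0.0597

Verification: P(X ≤ 0.0597) = 0.29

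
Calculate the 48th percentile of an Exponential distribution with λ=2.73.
0.2395

We have X ~ Exponential(λ=2.73).

We want to find x such that P(X ≤ x) = 0.48.

This is the 48th percentile, which means 48% of values fall below this point.

Using the inverse CDF (quantile function):
x = F⁻¹(0.48) = 0.2395

Verification: P(X ≤ 0.2395) = 0.48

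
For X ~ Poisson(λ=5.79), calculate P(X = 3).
0.098928

We have X ~ Poisson(λ=5.79).

For a Poisson distribution, the PMF gives us the probability of each outcome.

Using the PMF formula:
P(X = 3) = 0.098928

Rounded to 4 decimal places: 0.0989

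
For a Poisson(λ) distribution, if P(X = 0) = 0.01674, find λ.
λ = 4.0900

For a Poisson(λ) distribution, the PMF at 0 is:
P(X = 0) = λ^0 e^(-λ) / 0! = e^(-λ)

Given P(X = 0) = 0.01674:
e^(-λ) = 0.01674
-λ = ln(0.01674)
λ = -ln(0.01674) = 4.0900

Verification: e^(-4.0900) = 0.01674 ✓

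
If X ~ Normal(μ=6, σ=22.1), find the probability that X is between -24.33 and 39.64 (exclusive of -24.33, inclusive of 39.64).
0.851047

We have X ~ Normal(μ=6, σ=22.1).

To find P(-24.33 < X ≤ 39.64), we use:
P(-24.33 < X ≤ 39.64) = P(X ≤ 39.64) - P(X ≤ -24.33)
                 = F(39.64) - F(-24.33)
                 = 0.936017 - 0.084970
                 = 0.851047

So there's approximately a 85.1% chance that X falls in this range.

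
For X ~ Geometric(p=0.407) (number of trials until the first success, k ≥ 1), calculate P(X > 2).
0.351649

We have X ~ Geometric(p=0.407) (number of trials until the first success, k ≥ 1).

P(X > 2) = 1 - P(X ≤ 2)
                = 1 - F(2)
                = 1 - 0.648351
                = 0.351649

So there's approximately a 35.2% chance that X exceeds 2.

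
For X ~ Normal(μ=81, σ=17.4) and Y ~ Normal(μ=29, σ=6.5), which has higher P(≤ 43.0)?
Y has higher probability (P(Y ≤ 43.0) = 0.9844 > P(X ≤ 43.0) = 0.0145)

Compute P(≤ 43.0) for each distribution:

X ~ Normal(μ=81, σ=17.4):
P(X ≤ 43.0) = 0.0145

Y ~ Normal(μ=29, σ=6.5):
P(Y ≤ 43.0) = 0.9844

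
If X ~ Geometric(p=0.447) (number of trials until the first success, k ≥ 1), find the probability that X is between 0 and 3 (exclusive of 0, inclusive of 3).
0.830888

We have X ~ Geometric(p=0.447) (number of trials until the first success, k ≥ 1).

To find P(0 < X ≤ 3), we use:
P(0 < X ≤ 3) = P(X ≤ 3) - P(X ≤ 0)
                 = F(3) - F(0)
                 = 0.830888 - 0.000000
                 = 0.830888

So there's approximately a 83.1% chance that X falls in this range.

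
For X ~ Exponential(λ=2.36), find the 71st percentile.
0.5245

We have X ~ Exponential(λ=2.36).

We want to find x such that P(X ≤ x) = 0.71.

This is the 71st percentile, which means 71% of values fall below this point.

Using the inverse CDF (quantile function):
x = F⁻¹(0.71) = 0.5245

Verification: P(X ≤ 0.5245) = 0.71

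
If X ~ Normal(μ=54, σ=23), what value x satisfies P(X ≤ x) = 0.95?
91.8316

We have X ~ Normal(μ=54, σ=23).

We want to find x such that P(X ≤ x) = 0.95.

This is the 95th percentile, which means 95% of values fall below this point.

Using the inverse CDF (quantile function):
x = F⁻¹(0.95) = 91.8316

Verification: P(X ≤ 91.8316) = 0.95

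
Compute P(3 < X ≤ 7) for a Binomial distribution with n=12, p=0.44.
0.751069

We have X ~ Binomial(n=12, p=0.44).

To find P(3 < X ≤ 7), we use:
P(3 < X ≤ 7) = P(X ≤ 7) - P(X ≤ 3)
                 = F(7) - F(3)
                 = 0.901245 - 0.150176
                 = 0.751069

So there's approximately a 75.1% chance that X falls in this range.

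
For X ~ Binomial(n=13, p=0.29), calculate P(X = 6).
0.092835

We have X ~ Binomial(n=13, p=0.29).

For a Binomial distribution, the PMF gives us the probability of each outcome.

Using the PMF formula:
P(X = 6) = 0.092835

Rounded to 4 decimal places: 0.0928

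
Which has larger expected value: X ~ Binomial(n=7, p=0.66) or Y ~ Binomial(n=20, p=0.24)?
Y has larger mean (4.8000 > 4.6200)

Compute the expected value for each distribution:

X ~ Binomial(n=7, p=0.66):
E[X] = 4.6200

Y ~ Binomial(n=20, p=0.24):
E[Y] = 4.8000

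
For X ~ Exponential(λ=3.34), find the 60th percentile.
0.2743

We have X ~ Exponential(λ=3.34).

We want to find x such that P(X ≤ x) = 0.6.

This is the 60th percentile, which means 60% of values fall below this point.

Using the inverse CDF (quantile function):
x = F⁻¹(0.6) = 0.2743

Verification: P(X ≤ 0.2743) = 0.6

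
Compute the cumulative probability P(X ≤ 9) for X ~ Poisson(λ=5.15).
0.962400

We have X ~ Poisson(λ=5.15).

The CDF gives us P(X ≤ k).

Using the CDF:
P(X ≤ 9) = 0.962400

This means there's approximately a 96.2% chance that X is at most 9.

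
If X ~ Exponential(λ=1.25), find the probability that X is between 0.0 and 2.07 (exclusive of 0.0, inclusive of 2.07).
0.924792

We have X ~ Exponential(λ=1.25).

To find P(0.0 < X ≤ 2.07), we use:
P(0.0 < X ≤ 2.07) = P(X ≤ 2.07) - P(X ≤ 0.0)
                 = F(2.07) - F(0.0)
                 = 0.924792 - 0.000000
                 = 0.924792

So there's approximately a 92.5% chance that X falls in this range.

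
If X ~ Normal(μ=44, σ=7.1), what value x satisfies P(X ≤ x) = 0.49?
43.8220

We have X ~ Normal(μ=44, σ=7.1).

We want to find x such that P(X ≤ x) = 0.49.

This is the 49th percentile, which means 49% of values fall below this point.

Using the inverse CDF (quantile function):
x = F⁻¹(0.49) = 43.8220

Verification: P(X ≤ 43.8220) = 0.49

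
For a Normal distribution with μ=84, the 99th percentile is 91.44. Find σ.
σ = 3.1981

For X ~ Normal(μ, σ), the p-th percentile satisfies x = μ + z_p × σ,
where z_p = Φ⁻¹(p) is the standard normal quantile.

Step 1: z_{0.99} = Φ⁻¹(0.99) = 2.3263

Step 2: Solve for σ:
91.44 = 84 + 2.3263 × σ
σ = (91.44 - 84) / 2.3263
σ = 7.44 / 2.3263
σ = 3.1981

Verification: μ + z × σ = 84 + 2.3263 × 3.1981 = 91.44 ✓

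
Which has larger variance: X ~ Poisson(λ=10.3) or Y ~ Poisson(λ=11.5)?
Y has larger variance (11.5000 > 10.3000)

Compute the variance for each distribution:

X ~ Poisson(λ=10.3):
Var(X) = 10.3000

Y ~ Poisson(λ=11.5):
Var(Y) = 11.5000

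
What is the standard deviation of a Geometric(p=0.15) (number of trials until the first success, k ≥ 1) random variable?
6.1464

We have X ~ Geometric(p=0.15) (number of trials until the first success, k ≥ 1).

For a Geometric distribution with p=0.15 (number of trials until the first success, k ≥ 1):
σ = √Var(X) = 6.1464

The standard deviation is the square root of the variance.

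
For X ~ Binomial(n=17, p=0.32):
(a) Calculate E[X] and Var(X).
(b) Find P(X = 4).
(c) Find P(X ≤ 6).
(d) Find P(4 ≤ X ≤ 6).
(a) E[X] = 5.4400, Var(X) = 3.6992
(b) P(X = 4) = 0.165880
(c) P(X ≤ 6) = 0.716164
(d) P(4 ≤ X ≤ 6) = 0.559858

We have X ~ Binomial(n=17, p=0.32).

(a) Moments:
E[X] = 5.4400
Var(X) = 3.6992
σ = √Var(X) = 1.9233

(b) Point probability using PMF:
P(X = 4) = 0.165880

(c) Cumulative probability using CDF:
P(X ≤ 6) = F(6) = 0.716164

(d) Range probability:
P(4 ≤ X ≤ 6) = P(X ≤ 6) - P(X ≤ 3)
                   = F(6) - F(3)
                   = 0.716164 - 0.156306
                   = 0.559858

This means approximately 56.0% of outcomes fall in the interval [4, 6].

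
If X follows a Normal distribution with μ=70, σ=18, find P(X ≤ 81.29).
0.734743

We have X ~ Normal(μ=70, σ=18).

The CDF gives us P(X ≤ k).

Using the CDF:
P(X ≤ 81.29) = 0.734743

This means there's approximately a 73.5% chance that X is at most 81.29.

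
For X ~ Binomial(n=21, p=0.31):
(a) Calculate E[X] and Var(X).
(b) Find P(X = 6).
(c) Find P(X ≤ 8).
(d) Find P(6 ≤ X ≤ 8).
(a) E[X] = 6.5100, Var(X) = 4.4919
(b) P(X = 6) = 0.184255
(c) P(X ≤ 8) = 0.827193
(d) P(6 ≤ X ≤ 8) = 0.501111

We have X ~ Binomial(n=21, p=0.31).

(a) Moments:
E[X] = 6.5100
Var(X) = 4.4919
σ = √Var(X) = 2.1194

(b) Point probability using PMF:
P(X = 6) = 0.184255

(c) Cumulative probability using CDF:
P(X ≤ 8) = F(8) = 0.827193

(d) Range probability:
P(6 ≤ X ≤ 8) = P(X ≤ 8) - P(X ≤ 5)
                   = F(8) - F(5)
                   = 0.827193 - 0.326083
                   = 0.501111

This means approximately 50.1% of outcomes fall in the interval [6, 8].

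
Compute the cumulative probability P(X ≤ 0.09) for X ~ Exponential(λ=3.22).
0.251587

We have X ~ Exponential(λ=3.22).

The CDF gives us P(X ≤ k).

Using the CDF:
P(X ≤ 0.09) = 0.251587

This means there's approximately a 25.2% chance that X is at most 0.09.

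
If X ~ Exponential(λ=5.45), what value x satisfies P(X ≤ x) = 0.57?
0.1549

We have X ~ Exponential(λ=5.45).

We want to find x such that P(X ≤ x) = 0.57.

This is the 57th percentile, which means 57% of values fall below this point.

Using the inverse CDF (quantile function):
x = F⁻¹(0.57) = 0.1549

Verification: P(X ≤ 0.1549) = 0.57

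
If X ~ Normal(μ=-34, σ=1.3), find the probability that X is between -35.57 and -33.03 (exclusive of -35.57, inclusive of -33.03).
0.658630

We have X ~ Normal(μ=-34, σ=1.3).

To find P(-35.57 < X ≤ -33.03), we use:
P(-35.57 < X ≤ -33.03) = P(X ≤ -33.03) - P(X ≤ -35.57)
                 = F(-33.03) - F(-35.57)
                 = 0.772213 - 0.113583
                 = 0.658630

So there's approximately a 65.9% chance that X falls in this range.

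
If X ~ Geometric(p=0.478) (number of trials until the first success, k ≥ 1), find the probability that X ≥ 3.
0.272484

We have X ~ Geometric(p=0.478) (number of trials until the first success, k ≥ 1).

For discrete distributions, P(X ≥ 3) = 1 - P(X ≤ 2).

P(X ≤ 2) = 0.727516
P(X ≥ 3) = 1 - 0.727516 = 0.272484

So there's approximately a 27.2% chance that X is at least 3.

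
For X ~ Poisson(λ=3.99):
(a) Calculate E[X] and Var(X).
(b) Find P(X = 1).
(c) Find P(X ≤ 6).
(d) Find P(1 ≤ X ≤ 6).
(a) E[X] = 3.9900, Var(X) = 3.9900
(b) P(X = 1) = 0.073814
(c) P(X ≤ 6) = 0.890365
(d) P(1 ≤ X ≤ 6) = 0.871866

We have X ~ Poisson(λ=3.99).

(a) Moments:
E[X] = 3.9900
Var(X) = 3.9900
σ = √Var(X) = 1.9975

(b) Point probability using PMF:
P(X = 1) = 0.073814

(c) Cumulative probability using CDF:
P(X ≤ 6) = F(6) = 0.890365

(d) Range probability:
P(1 ≤ X ≤ 6) = P(X ≤ 6) - P(X ≤ 0)
                   = F(6) - F(0)
                   = 0.890365 - 0.018500
                   = 0.871866

This means approximately 87.2% of outcomes fall in the interval [1, 6].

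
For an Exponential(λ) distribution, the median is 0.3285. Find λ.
λ = 2.1100

For X ~ Exponential(λ), the CDF is F(x) = 1 - e^(-λx).
The median m satisfies F(m) = 0.5:
1 - e^(-λm) = 0.5
e^(-λm) = 0.5
λm = ln(2)
m = ln(2) / λ

Given m = 0.3285:
λ = ln(2) / 0.3285 = 0.693147 / 0.3285 = 2.1100

Verification: ln(2) / 2.1100 = 0.3285 ✓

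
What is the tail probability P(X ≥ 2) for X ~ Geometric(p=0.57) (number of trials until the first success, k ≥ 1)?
0.430000

We have X ~ Geometric(p=0.57) (number of trials until the first success, k ≥ 1).

For discrete distributions, P(X ≥ 2) = 1 - P(X ≤ 1).

P(X ≤ 1) = 0.570000
P(X ≥ 2) = 1 - 0.570000 = 0.430000

So there's approximately a 43.0% chance that X is at least 2.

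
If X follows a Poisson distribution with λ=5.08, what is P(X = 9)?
0.038618

We have X ~ Poisson(λ=5.08).

For a Poisson distribution, the PMF gives us the probability of each outcome.

Using the PMF formula:
P(X = 9) = 0.038618

Rounded to 4 decimal places: 0.0386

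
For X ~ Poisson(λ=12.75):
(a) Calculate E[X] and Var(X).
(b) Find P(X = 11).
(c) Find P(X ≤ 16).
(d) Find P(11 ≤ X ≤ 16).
(a) E[X] = 12.7500, Var(X) = 12.7500
(b) P(X = 11) = 0.105245
(c) P(X ≤ 16) = 0.852939
(d) P(11 ≤ X ≤ 16) = 0.579172

We have X ~ Poisson(λ=12.75).

(a) Moments:
E[X] = 12.7500
Var(X) = 12.7500
σ = √Var(X) = 3.5707

(b) Point probability using PMF:
P(X = 11) = 0.105245

(c) Cumulative probability using CDF:
P(X ≤ 16) = F(16) = 0.852939

(d) Range probability:
P(11 ≤ X ≤ 16) = P(X ≤ 16) - P(X ≤ 10)
                   = F(16) - F(10)
                   = 0.852939 - 0.273767
                   = 0.579172

This means approximately 57.9% of outcomes fall in the interval [11, 16].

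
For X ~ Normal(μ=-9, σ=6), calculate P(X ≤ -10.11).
0.426615

We have X ~ Normal(μ=-9, σ=6).

The CDF gives us P(X ≤ k).

Using the CDF:
P(X ≤ -10.11) = 0.426615

This means there's approximately a 42.7% chance that X is at most -10.11.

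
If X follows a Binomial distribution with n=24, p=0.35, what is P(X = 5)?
0.062248

We have X ~ Binomial(n=24, p=0.35).

For a Binomial distribution, the PMF gives us the probability of each outcome.

Using the PMF formula:
P(X = 5) = 0.062248

Rounded to 4 decimal places: 0.0622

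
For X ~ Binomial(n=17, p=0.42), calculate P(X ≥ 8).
0.425046

We have X ~ Binomial(n=17, p=0.42).

For discrete distributions, P(X ≥ 8) = 1 - P(X ≤ 7).

P(X ≤ 7) = 0.574954
P(X ≥ 8) = 1 - 0.574954 = 0.425046

So there's approximately a 42.5% chance that X is at least 8.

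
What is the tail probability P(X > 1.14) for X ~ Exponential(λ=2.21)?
0.080508

We have X ~ Exponential(λ=2.21).

P(X > 1.14) = 1 - P(X ≤ 1.14)
                = 1 - F(1.14)
                = 1 - 0.919492
                = 0.080508

So there's approximately a 8.1% chance that X exceeds 1.14.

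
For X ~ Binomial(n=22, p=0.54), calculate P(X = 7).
0.019951

We have X ~ Binomial(n=22, p=0.54).

For a Binomial distribution, the PMF gives us the probability of each outcome.

Using the PMF formula:
P(X = 7) = 0.019951

Rounded to 4 decimal places: 0.0200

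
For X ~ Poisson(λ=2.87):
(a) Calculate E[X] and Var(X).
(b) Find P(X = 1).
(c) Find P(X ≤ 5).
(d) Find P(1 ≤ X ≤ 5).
(a) E[X] = 2.8700, Var(X) = 2.8700
(b) P(X = 1) = 0.162726
(c) P(X ≤ 5) = 0.928617
(d) P(1 ≤ X ≤ 5) = 0.871918

We have X ~ Poisson(λ=2.87).

(a) Moments:
E[X] = 2.8700
Var(X) = 2.8700
σ = √Var(X) = 1.6941

(b) Point probability using PMF:
P(X = 1) = 0.162726

(c) Cumulative probability using CDF:
P(X ≤ 5) = F(5) = 0.928617

(d) Range probability:
P(1 ≤ X ≤ 5) = P(X ≤ 5) - P(X ≤ 0)
                   = F(5) - F(0)
                   = 0.928617 - 0.056699
                   = 0.871918

This means approximately 87.2% of outcomes fall in the interval [1, 5].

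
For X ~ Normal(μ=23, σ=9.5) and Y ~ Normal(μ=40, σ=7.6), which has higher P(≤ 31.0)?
X has higher probability (P(X ≤ 31.0) = 0.8001 > P(Y ≤ 31.0) = 0.1182)

Compute P(≤ 31.0) for each distribution:

X ~ Normal(μ=23, σ=9.5):
P(X ≤ 31.0) = 0.8001

Y ~ Normal(μ=40, σ=7.6):
P(Y ≤ 31.0) = 0.1182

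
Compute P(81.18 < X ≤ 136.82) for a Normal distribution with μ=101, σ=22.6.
0.753266

We have X ~ Normal(μ=101, σ=22.6).

To find P(81.18 < X ≤ 136.82), we use:
P(81.18 < X ≤ 136.82) = P(X ≤ 136.82) - P(X ≤ 81.18)
                 = F(136.82) - F(81.18)
                 = 0.943512 - 0.190246
                 = 0.753266

So there's approximately a 75.3% chance that X falls in this range.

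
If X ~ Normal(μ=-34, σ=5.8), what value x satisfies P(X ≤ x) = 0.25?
-37.9120

We have X ~ Normal(μ=-34, σ=5.8).

We want to find x such that P(X ≤ x) = 0.25.

This is the 25th percentile, which means 25% of values fall below this point.

Using the inverse CDF (quantile function):
x = F⁻¹(0.25) = -37.9120

Verification: P(X ≤ -37.9120) = 0.25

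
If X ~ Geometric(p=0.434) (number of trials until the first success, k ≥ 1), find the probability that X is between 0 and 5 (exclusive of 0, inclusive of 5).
0.941913

We have X ~ Geometric(p=0.434) (number of trials until the first success, k ≥ 1).

To find P(0 < X ≤ 5), we use:
P(0 < X ≤ 5) = P(X ≤ 5) - P(X ≤ 0)
                 = F(5) - F(0)
                 = 0.941913 - 0.000000
                 = 0.941913

So there's approximately a 94.2% chance that X falls in this range.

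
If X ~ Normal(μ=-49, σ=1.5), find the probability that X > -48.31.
0.322758

We have X ~ Normal(μ=-49, σ=1.5).

P(X > -48.31) = 1 - P(X ≤ -48.31)
                = 1 - F(-48.31)
                = 1 - 0.677242
                = 0.322758

So there's approximately a 32.3% chance that X exceeds -48.31.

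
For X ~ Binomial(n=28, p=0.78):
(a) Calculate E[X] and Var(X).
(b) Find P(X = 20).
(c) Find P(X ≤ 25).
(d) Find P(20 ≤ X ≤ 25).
(a) E[X] = 21.8400, Var(X) = 4.8048
(b) P(X = 20) = 0.118514
(c) P(X ≤ 25) = 0.962901
(d) P(20 ≤ X ≤ 25) = 0.819518

We have X ~ Binomial(n=28, p=0.78).

(a) Moments:
E[X] = 21.8400
Var(X) = 4.8048
σ = √Var(X) = 2.1920

(b) Point probability using PMF:
P(X = 20) = 0.118514

(c) Cumulative probability using CDF:
P(X ≤ 25) = F(25) = 0.962901

(d) Range probability:
P(20 ≤ X ≤ 25) = P(X ≤ 25) - P(X ≤ 19)
                   = F(25) - F(19)
                   = 0.962901 - 0.143383
                   = 0.819518

This means approximately 82.0% of outcomes fall in the interval [20, 25].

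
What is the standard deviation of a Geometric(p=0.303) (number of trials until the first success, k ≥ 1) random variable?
2.7553

We have X ~ Geometric(p=0.303) (number of trials until the first success, k ≥ 1).

For a Geometric distribution with p=0.303 (number of trials until the first success, k ≥ 1):
σ = √Var(X) = 2.7553

The standard deviation is the square root of the variance.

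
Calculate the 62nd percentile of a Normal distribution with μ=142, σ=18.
147.4987

We have X ~ Normal(μ=142, σ=18).

We want to find x such that P(X ≤ x) = 0.62.

This is the 62nd percentile, which means 62% of values fall below this point.

Using the inverse CDF (quantile function):
x = F⁻¹(0.62) = 147.4987

Verification: P(X ≤ 147.4987) = 0.62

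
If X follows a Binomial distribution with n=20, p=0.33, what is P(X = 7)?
0.181127

We have X ~ Binomial(n=20, p=0.33).

For a Binomial distribution, the PMF gives us the probability of each outcome.

Using the PMF formula:
P(X = 7) = 0.181127

Rounded to 4 decimal places: 0.1811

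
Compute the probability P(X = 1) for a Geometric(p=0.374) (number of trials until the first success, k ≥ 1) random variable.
0.374000

We have X ~ Geometric(p=0.374) (number of trials until the first success, k ≥ 1).

For a Geometric distribution, the PMF gives us the probability of each outcome.

Using the PMF formula:
P(X = 1) = 0.374000

Rounded to 4 decimal places: 0.3740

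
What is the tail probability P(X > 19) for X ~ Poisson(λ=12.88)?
0.039498

We have X ~ Poisson(λ=12.88).

P(X > 19) = 1 - P(X ≤ 19)
                = 1 - F(19)
                = 1 - 0.960502
                = 0.039498

So there's approximately a 3.9% chance that X exceeds 19.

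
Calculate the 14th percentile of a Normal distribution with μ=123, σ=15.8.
105.9310

We have X ~ Normal(μ=123, σ=15.8).

We want to find x such that P(X ≤ x) = 0.14.

This is the 14th percentile, which means 14% of values fall below this point.

Using the inverse CDF (quantile function):
x = F⁻¹(0.14) = 105.9310

Verification: P(X ≤ 105.9310) = 0.14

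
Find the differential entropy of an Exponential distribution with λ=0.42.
1.8675 nats

We have X ~ Exponential(λ=0.42).

The differential entropy measures the uncertainty or information content of the distribution.

For an Exponential distribution with λ=0.42:
h(X) = 1.8675 nats

(In bits, this would be 2.6942 bits.)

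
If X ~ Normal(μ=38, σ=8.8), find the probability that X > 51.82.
0.058155

We have X ~ Normal(μ=38, σ=8.8).

P(X > 51.82) = 1 - P(X ≤ 51.82)
                = 1 - F(51.82)
                = 1 - 0.941845
                = 0.058155

So there's approximately a 5.8% chance that X exceeds 51.82.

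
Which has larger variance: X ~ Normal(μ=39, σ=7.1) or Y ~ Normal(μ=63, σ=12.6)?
Y has larger variance (158.7600 > 50.4100)

Compute the variance for each distribution:

X ~ Normal(μ=39, σ=7.1):
Var(X) = 50.4100

Y ~ Normal(μ=63, σ=12.6):
Var(Y) = 158.7600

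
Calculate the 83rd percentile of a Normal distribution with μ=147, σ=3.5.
150.3396

We have X ~ Normal(μ=147, σ=3.5).

We want to find x such that P(X ≤ x) = 0.83.

This is the 83rd percentile, which means 83% of values fall below this point.

Using the inverse CDF (quantile function):
x = F⁻¹(0.83) = 150.3396

Verification: P(X ≤ 150.3396) = 0.83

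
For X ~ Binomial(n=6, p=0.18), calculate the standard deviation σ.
0.9411

We have X ~ Binomial(n=6, p=0.18).

For a Binomial distribution with n=6, p=0.18:
σ = √Var(X) = 0.9411

The standard deviation is the square root of the variance.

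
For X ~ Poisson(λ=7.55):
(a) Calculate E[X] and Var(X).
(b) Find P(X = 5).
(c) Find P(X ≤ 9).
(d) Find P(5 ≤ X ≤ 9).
(a) E[X] = 7.5500, Var(X) = 7.5500
(b) P(X = 5) = 0.107555
(c) P(X ≤ 9) = 0.770657
(d) P(5 ≤ X ≤ 9) = 0.642199

We have X ~ Poisson(λ=7.55).

(a) Moments:
E[X] = 7.5500
Var(X) = 7.5500
σ = √Var(X) = 2.7477

(b) Point probability using PMF:
P(X = 5) = 0.107555

(c) Cumulative probability using CDF:
P(X ≤ 9) = F(9) = 0.770657

(d) Range probability:
P(5 ≤ X ≤ 9) = P(X ≤ 9) - P(X ≤ 4)
                   = F(9) - F(4)
                   = 0.770657 - 0.128458
                   = 0.642199

This means approximately 64.2% of outcomes fall in the interval [5, 9].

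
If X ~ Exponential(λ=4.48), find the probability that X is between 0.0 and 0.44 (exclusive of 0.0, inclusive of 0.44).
0.860710

We have X ~ Exponential(λ=4.48).

To find P(0.0 < X ≤ 0.44), we use:
P(0.0 < X ≤ 0.44) = P(X ≤ 0.44) - P(X ≤ 0.0)
                 = F(0.44) - F(0.0)
                 = 0.860710 - 0.000000
                 = 0.860710

So there's approximately a 86.1% chance that X falls in this range.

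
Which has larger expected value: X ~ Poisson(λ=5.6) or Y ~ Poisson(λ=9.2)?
Y has larger mean (9.2000 > 5.6000)

Compute the expected value for each distribution:

X ~ Poisson(λ=5.6):
E[X] = 5.6000

Y ~ Poisson(λ=9.2):
E[Y] = 9.2000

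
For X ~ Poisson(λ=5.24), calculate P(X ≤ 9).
0.958610

We have X ~ Poisson(λ=5.24).

The CDF gives us P(X ≤ k).

Using the CDF:
P(X ≤ 9) = 0.958610

This means there's approximately a 95.9% chance that X is at most 9.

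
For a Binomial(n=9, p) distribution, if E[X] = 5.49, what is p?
p = 0.61

For a Binomial(n, p) distribution:
E[X] = n × p

Given n = 9 and E[X] = 5.49:
5.49 = 9 × p
p = 5.49 / 9 = 0.61

Verification: Binomial(9, 0.61) has E[X] = 5.49 ✓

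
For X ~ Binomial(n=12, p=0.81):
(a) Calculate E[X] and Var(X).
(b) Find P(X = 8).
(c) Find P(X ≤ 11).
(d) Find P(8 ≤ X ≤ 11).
(a) E[X] = 9.7200, Var(X) = 1.8468
(b) P(X = 8) = 0.119536
(c) P(X ≤ 11) = 0.920234
(d) P(8 ≤ X ≤ 11) = 0.860222

We have X ~ Binomial(n=12, p=0.81).

(a) Moments:
E[X] = 9.7200
Var(X) = 1.8468
σ = √Var(X) = 1.3590

(b) Point probability using PMF:
P(X = 8) = 0.119536

(c) Cumulative probability using CDF:
P(X ≤ 11) = F(11) = 0.920234

(d) Range probability:
P(8 ≤ X ≤ 11) = P(X ≤ 11) - P(X ≤ 7)
                   = F(11) - F(7)
                   = 0.920234 - 0.060011
                   = 0.860222

This means approximately 86.0% of outcomes fall in the interval [8, 11].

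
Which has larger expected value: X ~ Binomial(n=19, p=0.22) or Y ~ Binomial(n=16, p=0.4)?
Y has larger mean (6.4000 > 4.1800)

Compute the expected value for each distribution:

X ~ Binomial(n=19, p=0.22):
E[X] = 4.1800

Y ~ Binomial(n=16, p=0.4):
E[Y] = 6.4000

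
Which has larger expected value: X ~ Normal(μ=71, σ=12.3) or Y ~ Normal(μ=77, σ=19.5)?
Y has larger mean (77.0000 > 71.0000)

Compute the expected value for each distribution:

X ~ Normal(μ=71, σ=12.3):
E[X] = 71.0000

Y ~ Normal(μ=77, σ=19.5):
E[Y] = 77.0000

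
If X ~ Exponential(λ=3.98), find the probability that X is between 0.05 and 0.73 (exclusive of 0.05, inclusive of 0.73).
0.764823

We have X ~ Exponential(λ=3.98).

To find P(0.05 < X ≤ 0.73), we use:
P(0.05 < X ≤ 0.73) = P(X ≤ 0.73) - P(X ≤ 0.05)
                 = F(0.73) - F(0.05)
                 = 0.945273 - 0.180450
                 = 0.764823

So there's approximately a 76.5% chance that X falls in this range.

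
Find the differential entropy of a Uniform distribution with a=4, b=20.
2.7726 nats

We have X ~ Uniform(a=4, b=20).

The differential entropy measures the uncertainty or information content of the distribution.

For a Uniform distribution with a=4, b=20:
h(X) = 2.7726 nats

(In bits, this would be 4.0000 bits.)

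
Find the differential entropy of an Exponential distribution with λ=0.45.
1.7985 nats

We have X ~ Exponential(λ=0.45).

The differential entropy measures the uncertainty or information content of the distribution.

For an Exponential distribution with λ=0.45:
h(X) = 1.7985 nats

(In bits, this would be 2.5947 bits.)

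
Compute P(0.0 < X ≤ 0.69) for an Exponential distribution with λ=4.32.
0.949248

We have X ~ Exponential(λ=4.32).

To find P(0.0 < X ≤ 0.69), we use:
P(0.0 < X ≤ 0.69) = P(X ≤ 0.69) - P(X ≤ 0.0)
                 = F(0.69) - F(0.0)
                 = 0.949248 - 0.000000
                 = 0.949248

So there's approximately a 94.9% chance that X falls in this range.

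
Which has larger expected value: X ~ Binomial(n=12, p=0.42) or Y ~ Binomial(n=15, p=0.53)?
Y has larger mean (7.9500 > 5.0400)

Compute the expected value for each distribution:

X ~ Binomial(n=12, p=0.42):
E[X] = 5.0400

Y ~ Binomial(n=15, p=0.53):
E[Y] = 7.9500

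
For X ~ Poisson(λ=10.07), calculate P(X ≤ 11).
0.688787

We have X ~ Poisson(λ=10.07).

The CDF gives us P(X ≤ k).

Using the CDF:
P(X ≤ 11) = 0.688787

This means there's approximately a 68.9% chance that X is at most 11.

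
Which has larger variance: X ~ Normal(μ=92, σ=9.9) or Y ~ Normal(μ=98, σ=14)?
Y has larger variance (196.0000 > 98.0100)

Compute the variance for each distribution:

X ~ Normal(μ=92, σ=9.9):
Var(X) = 98.0100

Y ~ Normal(μ=98, σ=14):
Var(Y) = 196.0000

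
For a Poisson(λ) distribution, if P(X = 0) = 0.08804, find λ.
λ = 2.4300

For a Poisson(λ) distribution, the PMF at 0 is:
P(X = 0) = λ^0 e^(-λ) / 0! = e^(-λ)

Given P(X = 0) = 0.08804:
e^(-λ) = 0.08804
-λ = ln(0.08804)
λ = -ln(0.08804) = 2.4300

Verification: e^(-2.4300) = 0.08804 ✓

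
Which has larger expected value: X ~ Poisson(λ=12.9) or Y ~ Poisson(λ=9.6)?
X has larger mean (12.9000 > 9.6000)

Compute the expected value for each distribution:

X ~ Poisson(λ=12.9):
E[X] = 12.9000

Y ~ Poisson(λ=9.6):
E[Y] = 9.6000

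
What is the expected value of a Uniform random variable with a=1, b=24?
12.5000

We have X ~ Uniform(a=1, b=24).

For a Uniform distribution with a=1, b=24:
E[X] = 12.5000

This is the expected (average) value of X.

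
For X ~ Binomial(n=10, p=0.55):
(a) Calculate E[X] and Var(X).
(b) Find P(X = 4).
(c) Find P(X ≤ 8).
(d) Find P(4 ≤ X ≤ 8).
(a) E[X] = 5.5000, Var(X) = 2.4750
(b) P(X = 4) = 0.159568
(c) P(X ≤ 8) = 0.976743
(d) P(4 ≤ X ≤ 8) = 0.874748

We have X ~ Binomial(n=10, p=0.55).

(a) Moments:
E[X] = 5.5000
Var(X) = 2.4750
σ = √Var(X) = 1.5732

(b) Point probability using PMF:
P(X = 4) = 0.159568

(c) Cumulative probability using CDF:
P(X ≤ 8) = F(8) = 0.976743

(d) Range probability:
P(4 ≤ X ≤ 8) = P(X ≤ 8) - P(X ≤ 3)
                   = F(8) - F(3)
                   = 0.976743 - 0.101995
                   = 0.874748

This means approximately 87.5% of outcomes fall in the interval [4, 8].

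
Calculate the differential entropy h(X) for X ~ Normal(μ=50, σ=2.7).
2.4122 nats

We have X ~ Normal(μ=50, σ=2.7).

The differential entropy measures the uncertainty or information content of the distribution.

For a Normal distribution with μ=50, σ=2.7:
h(X) = 2.4122 nats

(In bits, this would be 3.4801 bits.)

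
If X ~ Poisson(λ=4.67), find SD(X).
2.1610

We have X ~ Poisson(λ=4.67).

For a Poisson distribution with λ=4.67:
σ = √Var(X) = 2.1610

The standard deviation is the square root of the variance.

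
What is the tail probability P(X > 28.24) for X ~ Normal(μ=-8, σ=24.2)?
0.067129

We have X ~ Normal(μ=-8, σ=24.2).

P(X > 28.24) = 1 - P(X ≤ 28.24)
                = 1 - F(28.24)
                = 1 - 0.932871
                = 0.067129

So there's approximately a 6.7% chance that X exceeds 28.24.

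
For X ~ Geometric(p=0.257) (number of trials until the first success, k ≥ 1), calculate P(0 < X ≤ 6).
0.831759

We have X ~ Geometric(p=0.257) (number of trials until the first success, k ≥ 1).

To find P(0 < X ≤ 6), we use:
P(0 < X ≤ 6) = P(X ≤ 6) - P(X ≤ 0)
                 = F(6) - F(0)
                 = 0.831759 - 0.000000
                 = 0.831759

So there's approximately a 83.2% chance that X falls in this range.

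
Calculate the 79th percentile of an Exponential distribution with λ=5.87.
0.2659

We have X ~ Exponential(λ=5.87).

We want to find x such that P(X ≤ x) = 0.79.

This is the 79th percentile, which means 79% of values fall below this point.

Using the inverse CDF (quantile function):
x = F⁻¹(0.79) = 0.2659

Verification: P(X ≤ 0.2659) = 0.79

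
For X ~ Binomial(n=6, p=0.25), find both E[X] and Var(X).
E[X] = 1.5000, Var(X) = 1.1250

We have X ~ Binomial(n=6, p=0.25).

For a Binomial distribution with n=6, p=0.25:

Expected value:
E[X] = 1.5000

Variance:
Var(X) = 1.1250

Standard deviation:
σ = √Var(X) = 1.0607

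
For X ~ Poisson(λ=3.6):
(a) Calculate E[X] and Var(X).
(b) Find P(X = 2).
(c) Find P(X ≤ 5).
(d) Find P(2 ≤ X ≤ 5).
(a) E[X] = 3.6000, Var(X) = 3.6000
(b) P(X = 2) = 0.177058
(c) P(X ≤ 5) = 0.844119
(d) P(2 ≤ X ≤ 5) = 0.718429

We have X ~ Poisson(λ=3.6).

(a) Moments:
E[X] = 3.6000
Var(X) = 3.6000
σ = √Var(X) = 1.8974

(b) Point probability using PMF:
P(X = 2) = 0.177058

(c) Cumulative probability using CDF:
P(X ≤ 5) = F(5) = 0.844119

(d) Range probability:
P(2 ≤ X ≤ 5) = P(X ≤ 5) - P(X ≤ 1)
                   = F(5) - F(1)
                   = 0.844119 - 0.125689
                   = 0.718429

This means approximately 71.8% of outcomes fall in the interval [2, 5].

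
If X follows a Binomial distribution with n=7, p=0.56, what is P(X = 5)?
0.223906

We have X ~ Binomial(n=7, p=0.56).

For a Binomial distribution, the PMF gives us the probability of each outcome.

Using the PMF formula:
P(X = 5) = 0.223906

Rounded to 4 decimal places: 0.2239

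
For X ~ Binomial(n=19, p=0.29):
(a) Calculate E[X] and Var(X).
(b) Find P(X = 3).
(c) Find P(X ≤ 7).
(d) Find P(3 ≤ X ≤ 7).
(a) E[X] = 5.5100, Var(X) = 3.9121
(b) P(X = 3) = 0.098549
(c) P(X ≤ 7) = 0.843165
(d) P(3 ≤ X ≤ 7) = 0.787513

We have X ~ Binomial(n=19, p=0.29).

(a) Moments:
E[X] = 5.5100
Var(X) = 3.9121
σ = √Var(X) = 1.9779

(b) Point probability using PMF:
P(X = 3) = 0.098549

(c) Cumulative probability using CDF:
P(X ≤ 7) = F(7) = 0.843165

(d) Range probability:
P(3 ≤ X ≤ 7) = P(X ≤ 7) - P(X ≤ 2)
                   = F(7) - F(2)
                   = 0.843165 - 0.055653
                   = 0.787513

This means approximately 78.8% of outcomes fall in the interval [3, 7].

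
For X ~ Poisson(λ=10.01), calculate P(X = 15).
0.034892

We have X ~ Poisson(λ=10.01).

For a Poisson distribution, the PMF gives us the probability of each outcome.

Using the PMF formula:
P(X = 15) = 0.034892

Rounded to 4 decimal places: 0.0349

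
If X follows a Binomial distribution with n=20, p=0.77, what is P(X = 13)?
0.088285

We have X ~ Binomial(n=20, p=0.77).

For a Binomial distribution, the PMF gives us the probability of each outcome.

Using the PMF formula:
P(X = 13) = 0.088285

Rounded to 4 decimal places: 0.0883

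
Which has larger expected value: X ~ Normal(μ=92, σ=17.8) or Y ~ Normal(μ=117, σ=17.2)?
Y has larger mean (117.0000 > 92.0000)

Compute the expected value for each distribution:

X ~ Normal(μ=92, σ=17.8):
E[X] = 92.0000

Y ~ Normal(μ=117, σ=17.2):
E[Y] = 117.0000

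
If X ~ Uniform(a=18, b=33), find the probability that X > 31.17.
0.122000

We have X ~ Uniform(a=18, b=33).

P(X > 31.17) = 1 - P(X ≤ 31.17)
                = 1 - F(31.17)
                = 1 - 0.878000
                = 0.122000

So there's approximately a 12.2% chance that X exceeds 31.17.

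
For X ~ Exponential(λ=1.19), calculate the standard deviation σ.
0.8403

We have X ~ Exponential(λ=1.19).

For an Exponential distribution with λ=1.19:
σ = √Var(X) = 0.8403

The standard deviation is the square root of the variance.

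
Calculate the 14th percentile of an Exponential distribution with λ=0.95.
0.1588

We have X ~ Exponential(λ=0.95).

We want to find x such that P(X ≤ x) = 0.14.

This is the 14th percentile, which means 14% of values fall below this point.

Using the inverse CDF (quantile function):
x = F⁻¹(0.14) = 0.1588

Verification: P(X ≤ 0.1588) = 0.14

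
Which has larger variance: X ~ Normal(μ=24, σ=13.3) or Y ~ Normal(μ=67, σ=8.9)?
X has larger variance (176.8900 > 79.2100)

Compute the variance for each distribution:

X ~ Normal(μ=24, σ=13.3):
Var(X) = 176.8900

Y ~ Normal(μ=67, σ=8.9):
Var(Y) = 79.2100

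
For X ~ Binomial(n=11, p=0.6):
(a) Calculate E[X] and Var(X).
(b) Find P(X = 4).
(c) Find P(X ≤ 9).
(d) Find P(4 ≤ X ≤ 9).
(a) E[X] = 6.6000, Var(X) = 2.6400
(b) P(X = 4) = 0.070071
(c) P(X ≤ 9) = 0.969767
(d) P(4 ≤ X ≤ 9) = 0.940485

We have X ~ Binomial(n=11, p=0.6).

(a) Moments:
E[X] = 6.6000
Var(X) = 2.6400
σ = √Var(X) = 1.6248

(b) Point probability using PMF:
P(X = 4) = 0.070071

(c) Cumulative probability using CDF:
P(X ≤ 9) = F(9) = 0.969767

(d) Range probability:
P(4 ≤ X ≤ 9) = P(X ≤ 9) - P(X ≤ 3)
                   = F(9) - F(3)
                   = 0.969767 - 0.029281
                   = 0.940485

This means approximately 94.0% of outcomes fall in the interval [4, 9].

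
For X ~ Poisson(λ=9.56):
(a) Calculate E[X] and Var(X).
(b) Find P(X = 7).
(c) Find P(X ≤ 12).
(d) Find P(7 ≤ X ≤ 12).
(a) E[X] = 9.5600, Var(X) = 9.5600
(b) P(X = 7) = 0.102075
(c) P(X ≤ 12) = 0.831323
(d) P(7 ≤ X ≤ 12) = 0.670909

We have X ~ Poisson(λ=9.56).

(a) Moments:
E[X] = 9.5600
Var(X) = 9.5600
σ = √Var(X) = 3.0919

(b) Point probability using PMF:
P(X = 7) = 0.102075

(c) Cumulative probability using CDF:
P(X ≤ 12) = F(12) = 0.831323

(d) Range probability:
P(7 ≤ X ≤ 12) = P(X ≤ 12) - P(X ≤ 6)
                   = F(12) - F(6)
                   = 0.831323 - 0.160414
                   = 0.670909

This means approximately 67.1% of outcomes fall in the interval [7, 12].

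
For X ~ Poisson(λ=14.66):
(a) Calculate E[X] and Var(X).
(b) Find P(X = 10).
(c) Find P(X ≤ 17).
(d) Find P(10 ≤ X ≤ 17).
(a) E[X] = 14.6600, Var(X) = 14.6600
(b) P(X = 10) = 0.054302
(c) P(X ≤ 17) = 0.776985
(d) P(10 ≤ X ≤ 17) = 0.695338

We have X ~ Poisson(λ=14.66).

(a) Moments:
E[X] = 14.6600
Var(X) = 14.6600
σ = √Var(X) = 3.8288

(b) Point probability using PMF:
P(X = 10) = 0.054302

(c) Cumulative probability using CDF:
P(X ≤ 17) = F(17) = 0.776985

(d) Range probability:
P(10 ≤ X ≤ 17) = P(X ≤ 17) - P(X ≤ 9)
                   = F(17) - F(9)
                   = 0.776985 - 0.081647
                   = 0.695338

This means approximately 69.5% of outcomes fall in the interval [10, 17].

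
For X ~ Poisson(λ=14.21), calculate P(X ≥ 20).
0.085407

We have X ~ Poisson(λ=14.21).

For discrete distributions, P(X ≥ 20) = 1 - P(X ≤ 19).

P(X ≤ 19) = 0.914593
P(X ≥ 20) = 1 - 0.914593 = 0.085407

So there's approximately a 8.5% chance that X is at least 20.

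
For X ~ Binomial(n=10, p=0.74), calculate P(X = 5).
0.066439

We have X ~ Binomial(n=10, p=0.74).

For a Binomial distribution, the PMF gives us the probability of each outcome.

Using the PMF formula:
P(X = 5) = 0.066439

Rounded to 4 decimal places: 0.0664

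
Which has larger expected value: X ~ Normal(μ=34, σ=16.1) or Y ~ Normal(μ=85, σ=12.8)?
Y has larger mean (85.0000 > 34.0000)

Compute the expected value for each distribution:

X ~ Normal(μ=34, σ=16.1):
E[X] = 34.0000

Y ~ Normal(μ=85, σ=12.8):
E[Y] = 85.0000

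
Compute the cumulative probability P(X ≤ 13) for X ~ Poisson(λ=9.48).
0.899366

We have X ~ Poisson(λ=9.48).

The CDF gives us P(X ≤ k).

Using the CDF:
P(X ≤ 13) = 0.899366

This means there's approximately a 89.9% chance that X is at most 13.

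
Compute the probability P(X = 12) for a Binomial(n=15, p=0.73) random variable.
0.205105

We have X ~ Binomial(n=15, p=0.73).

For a Binomial distribution, the PMF gives us the probability of each outcome.

Using the PMF formula:
P(X = 12) = 0.205105

Rounded to 4 decimal places: 0.2051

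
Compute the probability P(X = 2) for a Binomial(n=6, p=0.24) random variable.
0.288249

We have X ~ Binomial(n=6, p=0.24).

For a Binomial distribution, the PMF gives us the probability of each outcome.

Using the PMF formula:
P(X = 2) = 0.288249

Rounded to 4 decimal places: 0.2882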